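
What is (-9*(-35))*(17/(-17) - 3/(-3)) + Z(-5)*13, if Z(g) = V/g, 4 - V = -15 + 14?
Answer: -13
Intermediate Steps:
V = 5 (V = 4 - (-15 + 14) = 4 - 1*(-1) = 4 + 1 = 5)
Z(g) = 5/g
(-9*(-35))*(17/(-17) - 3/(-3)) + Z(-5)*13 = (-9*(-35))*(17/(-17) - 3/(-3)) + (5/(-5))*13 = 315*(17*(-1/17) - 3*(-⅓)) + (5*(-⅕))*13 = 315*(-1 + 1) - 1*13 = 315*0 - 13 = 0 - 13 = -13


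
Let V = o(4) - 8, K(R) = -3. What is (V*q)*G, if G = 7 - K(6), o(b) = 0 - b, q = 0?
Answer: 0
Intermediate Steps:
o(b) = -b
G = 10 (G = 7 - 1*(-3) = 7 + 3 = 10)
V = -12 (V = -1*4 - 8 = -4 - 8 = -12)
(V*q)*G = -12*0*10 = 0*10 = 0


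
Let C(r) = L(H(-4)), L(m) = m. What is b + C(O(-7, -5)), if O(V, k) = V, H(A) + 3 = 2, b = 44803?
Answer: 44802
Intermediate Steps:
H(A) = -1 (H(A) = -3 + 2 = -1)
C(r) = -1
b + C(O(-7, -5)) = 44803 - 1 = 44802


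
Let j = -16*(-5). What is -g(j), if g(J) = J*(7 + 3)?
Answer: -800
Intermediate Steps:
j = 80
g(J) = 10*J (g(J) = J*10 = 10*J)
-g(j) = -10*80 = -1*800 = -800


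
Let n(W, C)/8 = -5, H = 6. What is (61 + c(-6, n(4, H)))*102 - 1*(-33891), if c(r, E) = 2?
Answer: 40317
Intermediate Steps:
n(W, C) = -40 (n(W, C) = 8*(-5) = -40)
(61 + c(-6, n(4, H)))*102 - 1*(-33891) = (61 + 2)*102 - 1*(-33891) = 63*102 + 33891 = 6426 + 33891 = 40317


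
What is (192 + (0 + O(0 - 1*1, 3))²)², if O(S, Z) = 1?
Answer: 37249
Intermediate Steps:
(192 + (0 + O(0 - 1*1, 3))²)² = (192 + (0 + 1)²)² = (192 + 1²)² = (192 + 1)² = 193² = 37249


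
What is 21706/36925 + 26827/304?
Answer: 997185599/11225200 ≈ 88.835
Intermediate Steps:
21706/36925 + 26827/304 = 997185599/11225200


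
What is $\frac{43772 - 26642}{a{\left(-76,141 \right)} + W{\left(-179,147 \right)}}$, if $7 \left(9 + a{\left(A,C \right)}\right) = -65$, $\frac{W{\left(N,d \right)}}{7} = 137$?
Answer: $\frac{7994}{439} \approx 18.21$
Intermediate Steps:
$W{\left(N,d \right)} = 959$ ($W{\left(N,d \right)} = 7 \cdot 137 = 959$)
$a{\left(A,C \right)} = - \frac{128}{7}$ ($a{\left(A,C \right)} = -9 + \frac{1}{7} \left(-65\right) = -9 - \frac{65}{7} = - \frac{128}{7}$)
$\frac{43772 - 26642}{a{\left(-76,141 \right)} + W{\left(-179,147 \right)}} = \frac{43772 - 26642}{- \frac{128}{7} + 959} = \frac{17130}{\frac{6585}{7}} = 17130 \cdot \frac{7}{6585} = \frac{7994}{439}$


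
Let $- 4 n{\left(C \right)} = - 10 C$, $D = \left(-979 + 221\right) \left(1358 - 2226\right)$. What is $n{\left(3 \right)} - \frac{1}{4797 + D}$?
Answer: $\frac{9941113}{1325482} \approx 7.5$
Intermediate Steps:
$D = 657944$ ($D = \left(-758\right) \left(-868\right) = 657944$)
$n{\left(C \right)} = \frac{5 C}{2}$ ($n{\left(C \right)} = - \frac{\left(-10\right) C}{4} = \frac{5 C}{2}$)
$n{\left(3 \right)} - \frac{1}{4797 + D} = \frac{5}{2} \cdot 3 - \frac{1}{4797 + 657944} = \frac{15}{2} - \frac{1}{662741} = \frac{9941113}{1325482}$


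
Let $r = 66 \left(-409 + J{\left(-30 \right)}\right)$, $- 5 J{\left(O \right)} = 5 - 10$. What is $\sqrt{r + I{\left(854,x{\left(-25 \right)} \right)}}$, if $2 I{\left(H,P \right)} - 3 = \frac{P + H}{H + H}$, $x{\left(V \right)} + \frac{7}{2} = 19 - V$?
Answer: $\frac{i \sqrt{78550945193}}{1708} \approx 164.09 i$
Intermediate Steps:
$J{\left(O \right)} = 1$ ($J{\left(O \right)} = - \frac{5 - 10}{5} = \left(- \frac{1}{5}\right) \left(-5\right) = 1$)
$x{\left(V \right)} = \frac{31}{2} - V$ ($x{\left(V \right)} = - \frac{7}{2} - \left(-19 + V\right) = \frac{31}{2} - V$)
$I{\left(H,P \right)} = \frac{3}{2} + \frac{H + P}{4 H}$ ($I{\left(H,P \right)} = \frac{3}{2} + \frac{\left(P + H\right) \frac{1}{H + H}}{2} = \frac{3}{2} + \frac{\left(H + P\right) \frac{1}{2 H}}{2} = \frac{3}{2} + \frac{\frac{1}{2} \frac{1}{H} \left(H + P\right)}{2} = \frac{3}{2} + \frac{H + P}{4 H}$)
$r = -26928$ ($r = 66 \left(-409 + 1\right) = 66 \left(-408\right) = -26928$)
$\sqrt{r + I{\left(854,x{\left(-25 \right)} \right)}} = \sqrt{-26928 + \frac{\left(\frac{31}{2} - -25\right) + 7 \cdot 854}{4 \cdot 854}} = \sqrt{-26928 + \frac{1}{4} \cdot \frac{1}{854} \left(\left(\frac{31}{2} + 25\right) + 5978\right)} = \sqrt{-26928 + \frac{1}{4} \cdot \frac{1}{854} \left(\frac{81}{2} + 5978\right)} = \sqrt{-26928 + \frac{1}{4} \cdot \frac{1}{854} \cdot \frac{12037}{2}} = \sqrt{-26928 + \frac{12037}{6832}} = \sqrt{- \frac{183960059}{6832}} = \frac{i \sqrt{78550945193}}{1708}$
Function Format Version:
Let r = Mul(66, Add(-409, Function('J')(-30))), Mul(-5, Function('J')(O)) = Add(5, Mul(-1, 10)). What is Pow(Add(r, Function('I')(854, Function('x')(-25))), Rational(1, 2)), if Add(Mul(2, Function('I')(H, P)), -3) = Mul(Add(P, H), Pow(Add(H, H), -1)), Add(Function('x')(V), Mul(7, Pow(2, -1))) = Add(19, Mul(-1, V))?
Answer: Mul(Rational(1, 1708), I, Pow(78550945193, Rational(1, 2))) ≈ Mul(164.09, I)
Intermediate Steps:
Function('J')(O) = 1 (Function('J')(O) = Mul(Rational(-1, 5), Add(5, Mul(-1, 10))) = Mul(Rational(-1, 5), Add(5, -10)) = Mul(Rational(-1, 5), -5) = 1)
Function('x')(V) = Add(Rational(31, 2), Mul(-1, V)) (Function('x')(V) = Add(Rational(-7, 2), Add(19, Mul(-1, V))) = Add(Rational(31, 2), Mul(-1, V)))
Function('I')(H, P) = Add(Rational(3, 2), Mul(Rational(1, 4), Pow(H, -1), Add(H, P))) (Function('I')(H, P) = Add(Rational(3, 2), Mul(Rational(1, 2), Mul(Add(P, H), Pow(Add(H, H), -1)))) = Add(Rational(3, 2), Mul(Rational(1, 2), Mul(Add(H, P), Pow(Mul(2, H), -1)))) = Add(Rational(3, 2), Mul(Rational(1, 2), Mul(Add(H, P), Mul(Rational(1, 2), Pow(H, -1))))) = Add(Rational(3, 2), Mul(Rational(1, 2), Mul(Rational(1, 2), Pow(H, -1), Add(H, P)))) = Add(Rational(3, 2), Mul(Rational(1, 4), Pow(H, -1), Add(H, P))))
r = -26928 (r = Mul(66, Add(-409, 1)) = Mul(66, -408) = -26928)
Pow(Add(r, Function('I')(854, Function('x')(-25))), Rational(1, 2)) = Pow(Add(-26928, Mul(Rational(1, 4), Pow(854, -1), Add(Add(Rational(31, 2), Mul(-1, -25)), Mul(7, 854)))), Rational(1, 2)) = Pow(Add(-26928, Mul(Rational(1, 4), Rational(1, 854), Add(Add(Rational(31, 2), 25), 5978))), Rational(1, 2)) = Pow(Add(-26928, Mul(Rational(1, 4), Rational(1, 854), Add(Rational(81, 2), 5978))), Rational(1, 2)) = Pow(Add(-26928, Mul(Rational(1, 4), Rational(1, 854), Rational(12037, 2))), Rational(1, 2)) = Pow(Add(-26928, Rational(12037, 6832)), Rational(1, 2)) = Pow(Rational(-183960059, 6832), Rational(1, 2)) = Mul(Rational(1, 1708), I, Pow(78550945193, Rational(1, 2)))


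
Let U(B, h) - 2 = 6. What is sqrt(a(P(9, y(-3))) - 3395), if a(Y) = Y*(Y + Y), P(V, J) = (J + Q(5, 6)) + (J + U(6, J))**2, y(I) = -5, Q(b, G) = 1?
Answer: I*sqrt(3345) ≈ 57.836*I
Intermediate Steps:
U(B, h) = 8 (U(B, h) = 2 + 6 = 8)
P(V, J) = 1 + J + (8 + J)**2 (P(V, J) = (J + 1) + (J + 8)**2 = (1 + J) + (8 + J)**2 = 1 + J + (8 + J)**2)
a(Y) = 2*Y**2 (a(Y) = Y*(2*Y) = 2*Y**2)
sqrt(a(P(9, y(-3))) - 3395) = sqrt(2*(1 - 5 + (8 - 5)**2)**2 - 3395) = sqrt(2*(1 - 5 + 3**2)**2 - 3395) = sqrt(2*(1 - 5 + 9)**2 - 3395) = sqrt(2*5**2 - 3395) = sqrt(2*25 - 3395) = sqrt(50 - 3395) = sqrt(-3345) = I*sqrt(3345)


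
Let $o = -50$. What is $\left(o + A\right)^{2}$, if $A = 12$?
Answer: $1444$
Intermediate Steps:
$\left(o + A\right)^{2} = \left(-50 + 12\right)^{2} = \left(-38\right)^{2} = 1444$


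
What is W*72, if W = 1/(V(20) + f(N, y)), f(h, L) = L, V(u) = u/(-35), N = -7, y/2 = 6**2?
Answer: 126/125 ≈ 1.0080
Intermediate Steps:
y = 72 (y = 2*6**2 = 2*36 = 72)
V(u) = -u/35 (V(u) = u*(-1/35) = -u/35)
W = 7/500 (W = 1/(-1/35*20 + 72) = 1/(-4/7 + 72) = 1/(500/7) = 7/500 ≈ 0.014000)
W*72 = (7/500)*72 = 126/125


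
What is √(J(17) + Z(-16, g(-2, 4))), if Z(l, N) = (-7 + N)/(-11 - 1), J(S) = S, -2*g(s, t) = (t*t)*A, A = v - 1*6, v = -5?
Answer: √41/2 ≈ 3.2016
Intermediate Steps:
A = -11 (A = -5 - 1*6 = -5 - 6 = -11)
g(s, t) = 11*t²/2 (g(s, t) = -t*t*(-11)/2 = -t²*(-11)/2 = -(-11)*t²/2 = 11*t²/2)
Z(l, N) = 7/12 - N/12 (Z(l, N) = (-7 + N)/(-12) = (-7 + N)*(-1/12) = 7/12 - N/12)
√(J(17) + Z(-16, g(-2, 4))) = √(17 + (7/12 - 11*4²/24)) = √(17 + (7/12 - 11*16/24)) = √(17 + (7/12 - 1/12*88)) = √(17 + (7/12 - 22/3)) = √(17 - 27/4) = √(41/4) = √41/2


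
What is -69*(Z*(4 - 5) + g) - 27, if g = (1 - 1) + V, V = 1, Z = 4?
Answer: 180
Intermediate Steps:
g = 1 (g = (1 - 1) + 1 = 0 + 1 = 1)
-69*(Z*(4 - 5) + g) - 27 = -69*(4*(4 - 5) + 1) - 27 = -69*(4*(-1) + 1) - 27 = -69*(-4 + 1) - 27 = -69*(-3) - 27 = 207 - 27 = 180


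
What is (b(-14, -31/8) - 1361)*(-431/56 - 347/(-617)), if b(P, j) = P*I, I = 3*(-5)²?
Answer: 594299445/34552 ≈ 17200.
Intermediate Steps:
I = 75 (I = 3*25 = 75)
b(P, j) = 75*P (b(P, j) = P*75 = 75*P)
(b(-14, -31/8) - 1361)*(-431/56 - 347/(-617)) = (75*(-14) - 1361)*(-431/56 - 347/(-617)) = (-1050 - 1361)*(-431*1/56 - 347*(-1/617)) = -2411*(-431/56 + 347/617) = -2411*(-246495/34552) = 594299445/34552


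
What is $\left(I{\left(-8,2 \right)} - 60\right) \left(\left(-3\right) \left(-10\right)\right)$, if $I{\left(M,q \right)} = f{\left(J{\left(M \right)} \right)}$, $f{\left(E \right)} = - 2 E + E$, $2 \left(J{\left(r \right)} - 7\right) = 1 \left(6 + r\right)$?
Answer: $-1980$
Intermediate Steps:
$J{\left(r \right)} = 10 + \frac{r}{2}$ ($J{\left(r \right)} = 7 + \frac{1 \left(6 + r\right)}{2} = 7 + \frac{6 + r}{2} = 7 + \left(3 + \frac{r}{2}\right) = 10 + \frac{r}{2}$)
$f{\left(E \right)} = - E$
$I{\left(M,q \right)} = -10 - \frac{M}{2}$ ($I{\left(M,q \right)} = - (10 + \frac{M}{2}) = -10 - \frac{M}{2}$)
$\left(I{\left(-8,2 \right)} - 60\right) \left(\left(-3\right) \left(-10\right)\right) = \left(\left(-10 - -4\right) - 60\right) \left(\left(-3\right) \left(-10\right)\right) = \left(\left(-10 + 4\right) - 60\right) 30 = \left(-6 - 60\right) 30 = \left(-66\right) 30 = -1980$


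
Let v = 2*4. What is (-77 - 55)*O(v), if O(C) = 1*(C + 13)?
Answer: -2772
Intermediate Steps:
v = 8
O(C) = 13 + C (O(C) = 1*(13 + C) = 13 + C)
(-77 - 55)*O(v) = (-77 - 55)*(13 + 8) = -132*21 = -2772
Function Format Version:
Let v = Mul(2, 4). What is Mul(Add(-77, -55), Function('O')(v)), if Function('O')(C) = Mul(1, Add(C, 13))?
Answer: -2772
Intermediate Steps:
v = 8
Function('O')(C) = Add(13, C) (Function('O')(C) = Mul(1, Add(13, C)) = Add(13, C))
Mul(Add(-77, -55), Function('O')(v)) = Mul(Add(-77, -55), Add(13, 8)) = Mul(-132, 21) = -2772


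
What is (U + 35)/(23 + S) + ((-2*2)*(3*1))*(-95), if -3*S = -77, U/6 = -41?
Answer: 165807/146 ≈ 1135.7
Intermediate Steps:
U = -246 (U = 6*(-41) = -246)
S = 77/3 (S = -⅓*(-77) = 77/3 ≈ 25.667)
(U + 35)/(23 + S) + ((-2*2)*(3*1))*(-95) = (-246 + 35)/(23 + 77/3) + ((-2*2)*(3*1))*(-95) = -211/146/3 - 4*3*(-95) = -211*3/146 - 12*(-95) = -633/146 + 1140 = 165807/146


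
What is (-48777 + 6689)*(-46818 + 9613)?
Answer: 1565884040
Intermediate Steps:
(-48777 + 6689)*(-46818 + 9613) = -42088*(-37205) = 1565884040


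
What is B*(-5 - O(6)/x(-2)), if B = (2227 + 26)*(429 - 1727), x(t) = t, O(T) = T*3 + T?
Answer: -20470758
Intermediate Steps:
O(T) = 4*T (O(T) = 3*T + T = 4*T)
B = -2924394 (B = 2253*(-1298) = -2924394)
B*(-5 - O(6)/x(-2)) = -2924394*(-5 - 4*6/(-2)) = -2924394*(-5 - 24*(-1)/2) = -2924394*(-5 - 1*(-12)) = -2924394*(-5 + 12) = -2924394*7 = -20470758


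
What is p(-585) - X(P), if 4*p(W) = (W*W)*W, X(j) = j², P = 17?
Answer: -200202781/4 ≈ -5.0051e+7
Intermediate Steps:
p(W) = W³/4 (p(W) = ((W*W)*W)/4 = (W²*W)/4 = W³/4)
p(-585) - X(P) = (¼)*(-585)³ - 1*17² = (¼)*(-200201625) - 1*289 = -200201625/4 - 289 = -200202781/4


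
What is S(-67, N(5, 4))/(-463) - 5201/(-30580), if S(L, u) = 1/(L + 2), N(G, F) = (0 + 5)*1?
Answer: 6262187/36812204 ≈ 0.17011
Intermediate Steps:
N(G, F) = 5 (N(G, F) = 5*1 = 5)
S(L, u) = 1/(2 + L)
S(-67, N(5, 4))/(-463) - 5201/(-30580) = 1/((2 - 67)*(-463)) - 5201/(-30580) = -1/463/(-65) - 5201*(-1/30580) = -1/65*(-1/463) + 5201/30580 = 1/30095 + 5201/30580 = 6262187/36812204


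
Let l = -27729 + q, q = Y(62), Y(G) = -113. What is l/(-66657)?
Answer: 27842/66657 ≈ 0.41769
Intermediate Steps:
q = -113
l = -27842 (l = -27729 - 113 = -27842)
l/(-66657) = -27842/(-66657) = -27842*(-1/66657) = 27842/66657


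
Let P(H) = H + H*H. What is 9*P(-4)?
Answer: 108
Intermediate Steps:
P(H) = H + H²
9*P(-4) = 9*(-4*(1 - 4)) = 9*(-4*(-3)) = 9*12 = 108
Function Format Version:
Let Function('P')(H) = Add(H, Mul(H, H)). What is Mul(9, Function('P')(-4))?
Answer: 108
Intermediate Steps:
Function('P')(H) = Add(H, Pow(H, 2))
Mul(9, Function('P')(-4)) = Mul(9, Mul(-4, Add(1, -4))) = Mul(9, Mul(-4, -3)) = Mul(9, 12) = 108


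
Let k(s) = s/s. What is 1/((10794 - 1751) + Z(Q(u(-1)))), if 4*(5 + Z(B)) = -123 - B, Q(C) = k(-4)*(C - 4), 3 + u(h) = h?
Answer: 4/36037 ≈ 0.00011100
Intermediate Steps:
u(h) = -3 + h
k(s) = 1
Q(C) = -4 + C (Q(C) = 1*(C - 4) = 1*(-4 + C) = -4 + C)
Z(B) = -143/4 - B/4 (Z(B) = -5 + (-123 - B)/4 = -5 + (-123/4 - B/4) = -143/4 - B/4)
1/((10794 - 1751) + Z(Q(u(-1)))) = 1/((10794 - 1751) + (-143/4 - (-4 + (-3 - 1))/4)) = 1/(9043 + (-143/4 - (-4 - 4)/4)) = 1/(9043 + (-143/4 - 1/4*(-8))) = 1/(9043 + (-143/4 + 2)) = 1/(9043 - 135/4) = 1/(36037/4) = 4/36037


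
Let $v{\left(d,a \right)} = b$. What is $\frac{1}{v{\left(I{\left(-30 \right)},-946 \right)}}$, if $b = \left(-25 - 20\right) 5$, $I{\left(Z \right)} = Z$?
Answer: $- \frac{1}{225} \approx -0.0044444$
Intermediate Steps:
$b = -225$ ($b = \left(-45\right) 5 = -225$)
$v{\left(d,a \right)} = -225$
$\frac{1}{v{\left(I{\left(-30 \right)},-946 \right)}} = \frac{1}{-225} = - \frac{1}{225}$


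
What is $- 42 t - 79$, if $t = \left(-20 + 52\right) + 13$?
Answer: $-1969$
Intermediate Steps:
$t = 45$ ($t = 32 + 13 = 45$)
$- 42 t - 79 = \left(-42\right) 45 - 79 = -1890 - 79 = -1969$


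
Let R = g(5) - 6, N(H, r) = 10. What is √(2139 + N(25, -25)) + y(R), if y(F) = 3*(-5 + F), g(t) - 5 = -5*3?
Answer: -63 + √2149 ≈ -16.643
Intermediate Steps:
g(t) = -10 (g(t) = 5 - 5*3 = 5 - 15 = -10)
R = -16 (R = -10 - 6 = -16)
y(F) = -15 + 3*F
√(2139 + N(25, -25)) + y(R) = √(2139 + 10) + (-15 + 3*(-16)) = √2149 + (-15 - 48) = √2149 - 63 = -63 + √2149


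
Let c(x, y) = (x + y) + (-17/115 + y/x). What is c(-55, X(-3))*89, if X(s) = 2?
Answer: -5987742/1265 ≈ -4733.4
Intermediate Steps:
c(x, y) = -17/115 + x + y + y/x (c(x, y) = (x + y) + (-17*1/115 + y/x) = (x + y) + (-17/115 + y/x) = -17/115 + x + y + y/x)
c(-55, X(-3))*89 = (-17/115 - 55 + 2 + 2/(-55))*89 = (-17/115 - 55 + 2 + 2*(-1/55))*89 = (-17/115 - 55 + 2 - 2/55)*89 = -67278/1265*89 = -5987742/1265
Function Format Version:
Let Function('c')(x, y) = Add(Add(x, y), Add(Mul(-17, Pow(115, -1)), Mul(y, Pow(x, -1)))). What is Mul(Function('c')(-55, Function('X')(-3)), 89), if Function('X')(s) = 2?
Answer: Rational(-5987742, 1265) ≈ -4733.4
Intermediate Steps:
Function('c')(x, y) = Add(Rational(-17, 115), x, y, Mul(y, Pow(x, -1))) (Function('c')(x, y) = Add(Add(x, y), Add(Mul(-17, Rational(1, 115)), Mul(y, Pow(x, -1)))) = Add(Add(x, y), Add(Rational(-17, 115), Mul(y, Pow(x, -1)))) = Add(Rational(-17, 115), x, y, Mul(y, Pow(x, -1))))
Mul(Function('c')(-55, Function('X')(-3)), 89) = Mul(Add(Rational(-17, 115), -55, 2, Mul(2, Pow(-55, -1))), 89) = Mul(Add(Rational(-17, 115), -55, 2, Mul(2, Rational(-1, 55))), 89) = Mul(Add(Rational(-17, 115), -55, 2, Rational(-2, 55)), 89) = Mul(Rational(-67278, 1265), 89) = Rational(-5987742, 1265)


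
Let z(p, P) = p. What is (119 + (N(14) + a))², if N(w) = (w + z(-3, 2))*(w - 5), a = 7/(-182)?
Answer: 32114889/676 ≈ 47507.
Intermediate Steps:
a = -1/26 (a = 7*(-1/182) = -1/26 ≈ -0.038462)
N(w) = (-5 + w)*(-3 + w) (N(w) = (w - 3)*(w - 5) = (-3 + w)*(-5 + w) = (-5 + w)*(-3 + w))
(119 + (N(14) + a))² = (119 + ((15 + 14² - 8*14) - 1/26))² = (119 + ((15 + 196 - 112) - 1/26))² = (119 + (99 - 1/26))² = (119 + 2573/26)² = (5667/26)² = 32114889/676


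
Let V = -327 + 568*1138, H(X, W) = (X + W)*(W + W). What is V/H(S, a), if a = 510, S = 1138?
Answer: 646057/1680960 ≈ 0.38434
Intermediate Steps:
H(X, W) = 2*W*(W + X) (H(X, W) = (W + X)*(2*W) = 2*W*(W + X))
V = 646057 (V = -327 + 646384 = 646057)
V/H(S, a) = 646057/((2*510*(510 + 1138))) = 646057/((2*510*1648)) = 646057/1680960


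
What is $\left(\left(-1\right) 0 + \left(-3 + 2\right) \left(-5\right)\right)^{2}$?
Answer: $25$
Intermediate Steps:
$\left(\left(-1\right) 0 + \left(-3 + 2\right) \left(-5\right)\right)^{2} = \left(0 - -5\right)^{2} = \left(0 + 5\right)^{2} = 5^{2} = 25$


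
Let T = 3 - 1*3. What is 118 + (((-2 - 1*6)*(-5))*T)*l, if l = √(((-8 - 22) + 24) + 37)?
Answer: 118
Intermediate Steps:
T = 0 (T = 3 - 3 = 0)
l = √31 (l = √((-30 + 24) + 37) = √(-6 + 37) = √31 ≈ 5.5678)
118 + (((-2 - 1*6)*(-5))*T)*l = 118 + (((-2 - 1*6)*(-5))*0)*√31 = 118 + (((-2 - 6)*(-5))*0)*√31 = 118 + (-8*(-5)*0)*√31 = 118 + (40*0)*√31 = 118 + 0*√31 = 118 + 0 = 118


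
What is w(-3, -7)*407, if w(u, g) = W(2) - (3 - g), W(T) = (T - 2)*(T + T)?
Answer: -4070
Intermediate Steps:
W(T) = 2*T*(-2 + T) (W(T) = (-2 + T)*(2*T) = 2*T*(-2 + T))
w(u, g) = -3 + g (w(u, g) = 2*2*(-2 + 2) - (3 - g) = 2*2*0 + (-3 + g) = 0 + (-3 + g) = -3 + g)
w(-3, -7)*407 = (-3 - 7)*407 = -10*407 = -4070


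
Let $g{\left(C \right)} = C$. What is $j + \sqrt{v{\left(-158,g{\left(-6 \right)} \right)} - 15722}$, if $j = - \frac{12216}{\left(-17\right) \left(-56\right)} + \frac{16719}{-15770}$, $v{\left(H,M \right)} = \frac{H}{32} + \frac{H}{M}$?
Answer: $- \frac{26070351}{1876630} + \frac{i \sqrt{2260887}}{12} \approx -13.892 + 125.3 i$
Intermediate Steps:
$v{\left(H,M \right)} = \frac{H}{32} + \frac{H}{M}$ ($v{\left(H,M \right)} = H \frac{1}{32} + \frac{H}{M} = \frac{H}{32} + \frac{H}{M}$)
$j = - \frac{26070351}{1876630}$ ($j = - \frac{12216}{952} + 16719 \left(- \frac{1}{15770}\right) = \left(-12216\right) \frac{1}{952} - \frac{16719}{15770} = - \frac{1527}{119} - \frac{16719}{15770} = - \frac{26070351}{1876630} \approx -13.892$)
$j + \sqrt{v{\left(-158,g{\left(-6 \right)} \right)} - 15722} = - \frac{26070351}{1876630} + \sqrt{\left(\frac{1}{32} \left(-158\right) - \frac{158}{-6}\right) - 15722} = - \frac{26070351}{1876630} + \sqrt{\left(- \frac{79}{16} - - \frac{79}{3}\right) - 15722} = - \frac{26070351}{1876630} + \sqrt{\left(- \frac{79}{16} + \frac{79}{3}\right) - 15722} = - \frac{26070351}{1876630} + \sqrt{\frac{1027}{48} - 15722} = - \frac{26070351}{1876630} + \sqrt{- \frac{753629}{48}} = - \frac{26070351}{1876630} + \frac{i \sqrt{2260887}}{12}$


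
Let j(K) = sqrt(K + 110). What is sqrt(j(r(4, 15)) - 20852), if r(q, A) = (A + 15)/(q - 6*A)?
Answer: sqrt(-38555348 + 43*sqrt(202745))/43 ≈ 144.37*I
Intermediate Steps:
r(q, A) = (15 + A)/(q - 6*A)
j(K) = sqrt(110 + K)
sqrt(j(r(4, 15)) - 20852) = sqrt(sqrt(110 + (15 + 15)/(4 - 6*15)) - 20852) = sqrt(sqrt(110 + 30/(4 - 90)) - 20852) = sqrt(sqrt(110 + 30/(-86)) - 20852) = sqrt(sqrt(110 - 1/86*30) - 20852) = sqrt(sqrt(110 - 15/43) - 20852) = sqrt(sqrt(4715/43) - 20852) = sqrt(sqrt(202745)/43 - 20852) = sqrt(-20852 + sqrt(202745)/43)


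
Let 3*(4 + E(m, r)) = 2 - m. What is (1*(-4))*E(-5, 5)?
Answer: 20/3 ≈ 6.6667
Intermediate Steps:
E(m, r) = -10/3 - m/3 (E(m, r) = -4 + (2 - m)/3 = -4 + (⅔ - m/3) = -10/3 - m/3)
(1*(-4))*E(-5, 5) = (1*(-4))*(-10/3 - ⅓*(-5)) = -4*(-10/3 + 5/3) = -4*(-5/3) = 20/3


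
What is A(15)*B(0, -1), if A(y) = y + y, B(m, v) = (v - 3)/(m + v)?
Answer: 120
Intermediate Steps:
B(m, v) = (-3 + v)/(m + v)
A(y) = 2*y
A(15)*B(0, -1) = (2*15)*((-3 - 1)/(0 - 1)) = 30*(-4/(-1)) = 30*(-1*(-4)) = 30*4 = 120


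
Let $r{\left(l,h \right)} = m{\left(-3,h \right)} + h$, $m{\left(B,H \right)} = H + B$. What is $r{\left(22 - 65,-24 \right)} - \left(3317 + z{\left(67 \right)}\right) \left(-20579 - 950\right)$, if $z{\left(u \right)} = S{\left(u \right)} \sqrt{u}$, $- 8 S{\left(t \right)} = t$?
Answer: $71411642 - \frac{1442443 \sqrt{67}}{8} \approx 6.9936 \cdot 10^{7}$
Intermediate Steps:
$S{\left(t \right)} = - \frac{t}{8}$
$z{\left(u \right)} = - \frac{u^{\frac{3}{2}}}{8}$ ($z{\left(u \right)} = - \frac{u}{8} \sqrt{u} = - \frac{u^{\frac{3}{2}}}{8}$)
$m{\left(B,H \right)} = B + H$
$r{\left(l,h \right)} = -3 + 2 h$ ($r{\left(l,h \right)} = \left(-3 + h\right) + h = -3 + 2 h$)
$r{\left(22 - 65,-24 \right)} - \left(3317 + z{\left(67 \right)}\right) \left(-20579 - 950\right) = \left(-3 + 2 \left(-24\right)\right) - \left(3317 - \frac{67^{\frac{3}{2}}}{8}\right) \left(-20579 - 950\right) = \left(-3 - 48\right) - \left(3317 - \frac{67 \sqrt{67}}{8}\right) \left(-21529\right) = -51 - \left(3317 - \frac{67 \sqrt{67}}{8}\right) \left(-21529\right) = -51 - \left(-71411693 + \frac{1442443 \sqrt{67}}{8}\right) = -51 + \left(71411693 - \frac{1442443 \sqrt{67}}{8}\right) = 71411642 - \frac{1442443 \sqrt{67}}{8}$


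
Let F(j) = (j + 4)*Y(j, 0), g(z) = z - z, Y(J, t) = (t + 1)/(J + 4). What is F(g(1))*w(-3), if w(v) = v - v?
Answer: 0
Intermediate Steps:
Y(J, t) = (1 + t)/(4 + J)
g(z) = 0
w(v) = 0
F(j) = 1 (F(j) = (j + 4)*((1 + 0)/(4 + j)) = (4 + j)*(1/(4 + j)) = (4 + j)/(4 + j) = 1)
F(g(1))*w(-3) = 1*0 = 0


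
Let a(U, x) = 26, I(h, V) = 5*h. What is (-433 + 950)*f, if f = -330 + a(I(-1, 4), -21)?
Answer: -157168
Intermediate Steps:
f = -304 (f = -330 + 26 = -304)
(-433 + 950)*f = (-433 + 950)*(-304) = 517*(-304) = -157168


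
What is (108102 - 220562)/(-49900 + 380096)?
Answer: -28115/82549 ≈ -0.34059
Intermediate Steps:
(108102 - 220562)/(-49900 + 380096) = -112460/330196 = -112460*1/330196 = -28115/82549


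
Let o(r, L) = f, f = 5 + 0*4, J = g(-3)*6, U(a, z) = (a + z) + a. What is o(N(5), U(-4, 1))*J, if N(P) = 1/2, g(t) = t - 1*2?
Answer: -150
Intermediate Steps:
g(t) = -2 + t (g(t) = t - 2 = -2 + t)
U(a, z) = z + 2*a
J = -30 (J = (-2 - 3)*6 = -5*6 = -30)
N(P) = ½
f = 5 (f = 5 + 0 = 5)
o(r, L) = 5
o(N(5), U(-4, 1))*J = 5*(-30) = -150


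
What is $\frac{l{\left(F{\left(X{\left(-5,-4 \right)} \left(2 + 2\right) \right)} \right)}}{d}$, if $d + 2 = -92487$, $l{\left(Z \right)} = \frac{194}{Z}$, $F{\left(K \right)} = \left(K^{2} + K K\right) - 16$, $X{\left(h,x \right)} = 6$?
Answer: $- \frac{97}{52533752} \approx -1.8464 \cdot 10^{-6}$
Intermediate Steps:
$F{\left(K \right)} = -16 + 2 K^{2}$ ($F{\left(K \right)} = \left(K^{2} + K^{2}\right) - 16 = 2 K^{2} - 16 = -16 + 2 K^{2}$)
$d = -92489$ ($d = -2 - 92487 = -92489$)
$\frac{l{\left(F{\left(X{\left(-5,-4 \right)} \left(2 + 2\right) \right)} \right)}}{d} = \frac{194 \frac{1}{-16 + 2 \left(6 \left(2 + 2\right)\right)^{2}}}{-92489} = \frac{194}{-16 + 2 \left(6 \cdot 4\right)^{2}} \left(- \frac{1}{92489}\right) = \frac{194}{-16 + 2 \cdot 24^{2}} \left(- \frac{1}{92489}\right) = \frac{194}{-16 + 2 \cdot 576} \left(- \frac{1}{92489}\right) = \frac{194}{-16 + 1152} \left(- \frac{1}{92489}\right) = \frac{194}{1136} \left(- \frac{1}{92489}\right) = 194 \cdot \frac{1}{1136} \left(- \frac{1}{92489}\right) = \frac{97}{568} \left(- \frac{1}{92489}\right) = - \frac{97}{52533752}$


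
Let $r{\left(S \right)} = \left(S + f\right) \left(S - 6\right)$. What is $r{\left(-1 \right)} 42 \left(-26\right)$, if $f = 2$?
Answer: $7644$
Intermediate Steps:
$r{\left(S \right)} = \left(-6 + S\right) \left(2 + S\right)$ ($r{\left(S \right)} = \left(S + 2\right) \left(S - 6\right) = \left(2 + S\right) \left(-6 + S\right) = \left(-6 + S\right) \left(2 + S\right)$)
$r{\left(-1 \right)} 42 \left(-26\right) = \left(-12 + \left(-1\right)^{2} - -4\right) 42 \left(-26\right) = \left(-12 + 1 + 4\right) 42 \left(-26\right) = \left(-7\right) 42 \left(-26\right) = \left(-294\right) \left(-26\right) = 7644$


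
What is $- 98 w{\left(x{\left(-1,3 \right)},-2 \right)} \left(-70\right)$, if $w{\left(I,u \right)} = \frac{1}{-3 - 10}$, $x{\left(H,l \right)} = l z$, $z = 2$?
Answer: $- \frac{6860}{13} \approx -527.69$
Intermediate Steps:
$x{\left(H,l \right)} = 2 l$ ($x{\left(H,l \right)} = l 2 = 2 l$)
$w{\left(I,u \right)} = - \frac{1}{13}$ ($w{\left(I,u \right)} = \frac{1}{-13} = - \frac{1}{13}$)
$- 98 w{\left(x{\left(-1,3 \right)},-2 \right)} \left(-70\right) = \left(-98\right) \left(- \frac{1}{13}\right) \left(-70\right) = \frac{98}{13} \left(-70\right) = - \frac{6860}{13}$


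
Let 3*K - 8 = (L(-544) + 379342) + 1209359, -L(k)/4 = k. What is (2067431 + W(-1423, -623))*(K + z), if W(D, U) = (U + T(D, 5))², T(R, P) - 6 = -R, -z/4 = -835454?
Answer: 10520785018437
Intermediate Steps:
z = 3341816 (z = -4*(-835454) = 3341816)
T(R, P) = 6 - R
L(k) = -4*k
W(D, U) = (6 + U - D)² (W(D, U) = (U + (6 - D))² = (6 + U - D)²)
K = 530295 (K = 8/3 + ((-4*(-544) + 379342) + 1209359)/3 = 8/3 + ((2176 + 379342) + 1209359)/3 = 8/3 + (381518 + 1209359)/3 = 8/3 + (⅓)*1590877 = 8/3 + 1590877/3 = 530295)
(2067431 + W(-1423, -623))*(K + z) = (2067431 + (6 - 623 - 1*(-1423))²)*(530295 + 3341816) = (2067431 + (6 - 623 + 1423)²)*3872111 = (2067431 + 806²)*3872111 = (2067431 + 649636)*3872111 = 2717067*3872111 = 10520785018437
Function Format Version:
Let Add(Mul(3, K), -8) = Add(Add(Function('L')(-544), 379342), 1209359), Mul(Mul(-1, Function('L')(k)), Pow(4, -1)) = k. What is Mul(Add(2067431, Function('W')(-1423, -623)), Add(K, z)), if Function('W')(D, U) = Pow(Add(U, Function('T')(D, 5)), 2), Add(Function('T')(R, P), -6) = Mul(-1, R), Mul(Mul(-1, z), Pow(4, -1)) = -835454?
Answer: 10520785018437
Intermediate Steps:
z = 3341816 (z = Mul(-4, -835454) = 3341816)
Function('T')(R, P) = Add(6, Mul(-1, R))
Function('L')(k) = Mul(-4, k)
Function('W')(D, U) = Pow(Add(6, U, Mul(-1, D)), 2) (Function('W')(D, U) = Pow(Add(U, Add(6, Mul(-1, D))), 2) = Pow(Add(6, U, Mul(-1, D)), 2))
K = 530295 (K = Add(Rational(8, 3), Mul(Rational(1, 3), Add(Add(Mul(-4, -544), 379342), 1209359))) = Add(Rational(8, 3), Mul(Rational(1, 3), Add(Add(2176, 379342), 1209359))) = Add(Rational(8, 3), Mul(Rational(1, 3), Add(381518, 1209359))) = Add(Rational(8, 3), Mul(Rational(1, 3), 1590877)) = Add(Rational(8, 3), Rational(1590877, 3)) = 530295)
Mul(Add(2067431, Function('W')(-1423, -623)), Add(K, z)) = Mul(Add(2067431, Pow(Add(6, -623, Mul(-1, -1423)), 2)), Add(530295, 3341816)) = Mul(Add(2067431, Pow(Add(6, -623, 1423), 2)), 3872111) = Mul(Add(2067431, Pow(806, 2)), 3872111) = Mul(Add(2067431, 649636), 3872111) = Mul(2717067, 3872111) = 10520785018437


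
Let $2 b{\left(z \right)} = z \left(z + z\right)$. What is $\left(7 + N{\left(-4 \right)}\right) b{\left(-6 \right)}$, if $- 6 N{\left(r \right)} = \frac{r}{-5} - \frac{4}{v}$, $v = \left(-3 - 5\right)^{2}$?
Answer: $\frac{9903}{40} \approx 247.57$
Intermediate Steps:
$v = 64$ ($v = \left(-8\right)^{2} = 64$)
$b{\left(z \right)} = z^{2}$ ($b{\left(z \right)} = \frac{z \left(z + z\right)}{2} = \frac{z 2 z}{2} = \frac{2 z^{2}}{2} = z^{2}$)
$N{\left(r \right)} = \frac{1}{96} + \frac{r}{30}$ ($N{\left(r \right)} = - \frac{\frac{r}{-5} - \frac{4}{64}}{6} = - \frac{r \left(- \frac{1}{5}\right) - \frac{1}{16}}{6} = - \frac{- \frac{r}{5} - \frac{1}{16}}{6} = - \frac{- \frac{1}{16} - \frac{r}{5}}{6} = \frac{1}{96} + \frac{r}{30}$)
$\left(7 + N{\left(-4 \right)}\right) b{\left(-6 \right)} = \left(7 + \left(\frac{1}{96} + \frac{1}{30} \left(-4\right)\right)\right) \left(-6\right)^{2} = \left(7 + \left(\frac{1}{96} - \frac{2}{15}\right)\right) 36 = \left(7 - \frac{59}{480}\right) 36 = \frac{3301}{480} \cdot 36 = \frac{9903}{40}$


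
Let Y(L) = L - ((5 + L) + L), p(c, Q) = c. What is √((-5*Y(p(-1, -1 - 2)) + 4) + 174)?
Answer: 3*√22 ≈ 14.071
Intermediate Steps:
Y(L) = -5 - L (Y(L) = L - (5 + 2*L) = L + (-5 - 2*L) = -5 - L)
√((-5*Y(p(-1, -1 - 2)) + 4) + 174) = √((-5*(-5 - 1*(-1)) + 4) + 174) = √((-5*(-5 + 1) + 4) + 174) = √((-5*(-4) + 4) + 174) = √((20 + 4) + 174) = √(24 + 174) = √198 = 3*√22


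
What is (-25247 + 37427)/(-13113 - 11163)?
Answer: -145/289 ≈ -0.50173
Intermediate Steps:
(-25247 + 37427)/(-13113 - 11163) = 12180/(-24276) = 12180*(-1/24276) = -145/289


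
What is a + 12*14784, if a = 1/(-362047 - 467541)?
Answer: 147175547903/829588 ≈ 1.7741e+5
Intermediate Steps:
a = -1/829588 (a = 1/(-829588) = -1/829588 ≈ -1.2054e-6)
a + 12*14784 = -1/829588 + 12*14784 = -1/829588 + 177408 = 147175547903/829588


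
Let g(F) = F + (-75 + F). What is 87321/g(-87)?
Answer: -29107/83 ≈ -350.69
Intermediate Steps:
g(F) = -75 + 2*F
87321/g(-87) = 87321/(-75 + 2*(-87)) = 87321/(-75 - 174) = 87321/(-249) = 87321*(-1/249) = -29107/83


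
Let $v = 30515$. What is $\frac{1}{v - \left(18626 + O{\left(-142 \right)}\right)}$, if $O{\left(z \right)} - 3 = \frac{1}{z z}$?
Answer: $\frac{20164}{239669303} \approx 8.4133 \cdot 10^{-5}$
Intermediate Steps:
$O{\left(z \right)} = 3 + \frac{1}{z^{2}}$ ($O{\left(z \right)} = 3 + \frac{1}{z z} = 3 + \frac{1}{z^{2}}$)
$\frac{1}{v - \left(18626 + O{\left(-142 \right)}\right)} = \frac{1}{30515 - \frac{375635157}{20164}} = \frac{1}{\frac{239669303}{20164}} = \frac{20164}{239669303}$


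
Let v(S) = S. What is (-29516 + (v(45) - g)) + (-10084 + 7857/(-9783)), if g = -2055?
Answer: -40763373/1087 ≈ -37501.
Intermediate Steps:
(-29516 + (v(45) - g)) + (-10084 + 7857/(-9783)) = (-29516 + (45 - 1*(-2055))) + (-10084 + 7857/(-9783)) = (-29516 + (45 + 2055)) + (-10084 + 7857*(-1/9783)) = (-29516 + 2100) + (-10084 - 873/1087) = -27416 - 10962181/1087 = -40763373/1087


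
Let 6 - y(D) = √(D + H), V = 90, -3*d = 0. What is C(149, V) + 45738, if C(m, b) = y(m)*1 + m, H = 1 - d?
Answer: 45893 - 5*√6 ≈ 45881.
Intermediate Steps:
d = 0 (d = -⅓*0 = 0)
H = 1 (H = 1 - 1*0 = 1 + 0 = 1)
y(D) = 6 - √(1 + D) (y(D) = 6 - √(D + 1) = 6 - √(1 + D))
C(m, b) = 6 + m - √(1 + m) (C(m, b) = (6 - √(1 + m))*1 + m = (6 - √(1 + m)) + m = 6 + m - √(1 + m))
C(149, V) + 45738 = (6 + 149 - √(1 + 149)) + 45738 = (6 + 149 - √150) + 45738 = (6 + 149 - 5*√6) + 45738 = (155 - 5*√6) + 45738 = 45893 - 5*√6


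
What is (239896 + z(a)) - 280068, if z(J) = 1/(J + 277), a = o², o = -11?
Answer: -15988455/398 ≈ -40172.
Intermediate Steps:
a = 121 (a = (-11)² = 121)
z(J) = 1/(277 + J)
(239896 + z(a)) - 280068 = (239896 + 1/(277 + 121)) - 280068 = (239896 + 1/398) - 280068 = 95478609/398 - 280068 = -15988455/398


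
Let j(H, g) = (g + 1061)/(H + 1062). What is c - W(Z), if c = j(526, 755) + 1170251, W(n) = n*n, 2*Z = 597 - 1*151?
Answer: 444847688/397 ≈ 1.1205e+6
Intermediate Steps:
j(H, g) = (1061 + g)/(1062 + H)
Z = 223 (Z = (597 - 1*151)/2 = (597 - 151)/2 = (½)*446 = 223)
W(n) = n²
c = 464590101/397 (c = (1061 + 755)/(1062 + 526) + 1170251 = 1816/1588 + 1170251 = (1/1588)*1816 + 1170251 = 454/397 + 1170251 = 464590101/397 ≈ 1.1703e+6)
c - W(Z) = 464590101/397 - 1*223² = 464590101/397 - 1*49729 = 464590101/397 - 49729 = 444847688/397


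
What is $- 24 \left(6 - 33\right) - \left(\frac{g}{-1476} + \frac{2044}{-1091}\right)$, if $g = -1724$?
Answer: $\frac{261155207}{402579} \approx 648.71$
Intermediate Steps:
$- 24 \left(6 - 33\right) - \left(\frac{g}{-1476} + \frac{2044}{-1091}\right) = - 24 \left(6 - 33\right) - \left(- \frac{1724}{-1476} + \frac{2044}{-1091}\right) = \left(-24\right) \left(-27\right) - \left(\left(-1724\right) \left(- \frac{1}{1476}\right) + 2044 \left(- \frac{1}{1091}\right)\right) = 648 - \left(\frac{431}{369} - \frac{2044}{1091}\right) = 648 - - \frac{284015}{402579} = 648 + \frac{284015}{402579} = \frac{261155207}{402579}$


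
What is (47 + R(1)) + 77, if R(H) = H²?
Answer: 125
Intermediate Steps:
(47 + R(1)) + 77 = (47 + 1²) + 77 = (47 + 1) + 77 = 48 + 77 = 125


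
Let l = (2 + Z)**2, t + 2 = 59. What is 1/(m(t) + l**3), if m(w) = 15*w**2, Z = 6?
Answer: 1/310879 ≈ 3.2167e-6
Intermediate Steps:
t = 57 (t = -2 + 59 = 57)
l = 64 (l = (2 + 6)**2 = 8**2 = 64)
1/(m(t) + l**3) = 1/(15*57**2 + 64**3) = 1/(15*3249 + 262144) = 1/(48735 + 262144) = 1/310879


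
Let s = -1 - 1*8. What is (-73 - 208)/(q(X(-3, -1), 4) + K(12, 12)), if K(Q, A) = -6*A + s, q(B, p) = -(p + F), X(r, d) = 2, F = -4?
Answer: 281/81 ≈ 3.4691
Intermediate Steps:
s = -9 (s = -1 - 8 = -9)
q(B, p) = 4 - p (q(B, p) = -(p - 4) = -(-4 + p) = 4 - p)
K(Q, A) = -9 - 6*A (K(Q, A) = -6*A - 9 = -9 - 6*A)
(-73 - 208)/(q(X(-3, -1), 4) + K(12, 12)) = (-73 - 208)/((4 - 1*4) + (-9 - 6*12)) = -281/((4 - 4) + (-9 - 72)) = -281/(0 - 81) = -281/(-81) = -281*(-1/81) = 281/81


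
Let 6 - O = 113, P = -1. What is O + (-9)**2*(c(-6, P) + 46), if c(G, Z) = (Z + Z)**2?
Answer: 3943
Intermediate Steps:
O = -107 (O = 6 - 1*113 = 6 - 113 = -107)
c(G, Z) = 4*Z**2 (c(G, Z) = (2*Z)**2 = 4*Z**2)
O + (-9)**2*(c(-6, P) + 46) = -107 + (-9)**2*(4*(-1)**2 + 46) = -107 + 81*(4*1 + 46) = -107 + 81*(4 + 46) = -107 + 81*50 = -107 + 4050 = 3943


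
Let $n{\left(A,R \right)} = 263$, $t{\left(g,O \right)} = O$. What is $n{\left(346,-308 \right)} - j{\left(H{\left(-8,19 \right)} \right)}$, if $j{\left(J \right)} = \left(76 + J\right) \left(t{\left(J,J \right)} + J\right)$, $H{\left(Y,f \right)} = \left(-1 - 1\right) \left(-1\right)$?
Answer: $-49$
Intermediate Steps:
$H{\left(Y,f \right)} = 2$ ($H{\left(Y,f \right)} = \left(-2\right) \left(-1\right) = 2$)
$j{\left(J \right)} = 2 J \left(76 + J\right)$ ($j{\left(J \right)} = \left(76 + J\right) \left(J + J\right) = \left(76 + J\right) 2 J = 2 J \left(76 + J\right)$)
$n{\left(346,-308 \right)} - j{\left(H{\left(-8,19 \right)} \right)} = 263 - 2 \cdot 2 \left(76 + 2\right) = 263 - 2 \cdot 2 \cdot 78 = 263 - 312 = -49$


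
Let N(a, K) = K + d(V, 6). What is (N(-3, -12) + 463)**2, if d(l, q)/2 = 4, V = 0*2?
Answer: 210681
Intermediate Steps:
V = 0
d(l, q) = 8 (d(l, q) = 2*4 = 8)
N(a, K) = 8 + K (N(a, K) = K + 8 = 8 + K)
(N(-3, -12) + 463)**2 = ((8 - 12) + 463)**2 = (-4 + 463)**2 = 459**2 = 210681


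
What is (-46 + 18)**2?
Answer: 784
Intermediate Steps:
(-46 + 18)**2 = (-28)**2 = 784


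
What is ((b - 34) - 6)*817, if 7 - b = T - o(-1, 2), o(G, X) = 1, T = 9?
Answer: -33497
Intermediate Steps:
b = -1 (b = 7 - (9 - 1*1) = 7 - (9 - 1) = 7 - 1*8 = 7 - 8 = -1)
((b - 34) - 6)*817 = ((-1 - 34) - 6)*817 = (-35 - 6)*817 = -41*817 = -33497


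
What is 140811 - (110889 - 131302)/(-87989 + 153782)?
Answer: 9264398536/65793 ≈ 1.4081e+5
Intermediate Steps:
140811 - (110889 - 131302)/(-87989 + 153782) = 140811 - (-20413)/65793 = 140811 - 1*(-20413/65793) = 140811 + 20413/65793 = 9264398536/65793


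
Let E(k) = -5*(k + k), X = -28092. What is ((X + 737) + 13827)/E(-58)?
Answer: -3382/145 ≈ -23.324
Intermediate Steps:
E(k) = -10*k
((X + 737) + 13827)/E(-58) = ((-28092 + 737) + 13827)/((-10*(-58))) = (-27355 + 13827)/580 = -13528*1/580 = -3382/145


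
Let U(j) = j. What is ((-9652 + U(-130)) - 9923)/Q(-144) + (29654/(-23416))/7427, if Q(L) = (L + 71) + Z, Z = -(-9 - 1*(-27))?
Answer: 244779021789/1130419108 ≈ 216.54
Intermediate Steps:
Z = -18 (Z = -(-9 + 27) = -1*18 = -18)
Q(L) = 53 + L (Q(L) = (L + 71) - 18 = (71 + L) - 18 = 53 + L)
((-9652 + U(-130)) - 9923)/Q(-144) + (29654/(-23416))/7427 = ((-9652 - 130) - 9923)/(53 - 144) + (29654/(-23416))/7427 = (-9782 - 9923)/(-91) + (29654*(-1/23416))*(1/7427) = -19705*(-1/91) - 14827/11708*1/7427 = 2815/13 - 14827/86955316 = 244779021789/1130419108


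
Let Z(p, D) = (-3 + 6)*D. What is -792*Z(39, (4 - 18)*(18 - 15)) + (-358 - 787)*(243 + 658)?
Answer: -931853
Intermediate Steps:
Z(p, D) = 3*D
-792*Z(39, (4 - 18)*(18 - 15)) + (-358 - 787)*(243 + 658) = -2376*(4 - 18)*(18 - 15) + (-358 - 787)*(243 + 658) = -2376*(-14*3) - 1145*901 = -2376*(-42) - 1031645 = -792*(-126) - 1031645 = 99792 - 1031645 = -931853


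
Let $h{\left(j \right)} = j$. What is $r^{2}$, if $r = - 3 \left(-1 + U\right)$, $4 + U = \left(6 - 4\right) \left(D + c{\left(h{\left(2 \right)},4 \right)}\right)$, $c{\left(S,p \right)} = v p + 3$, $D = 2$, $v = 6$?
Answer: $25281$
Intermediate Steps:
$c{\left(S,p \right)} = 3 + 6 p$ ($c{\left(S,p \right)} = 6 p + 3 = 3 + 6 p$)
$U = 54$ ($U = -4 + \left(6 - 4\right) \left(2 + \left(3 + 6 \cdot 4\right)\right) = -4 + 2 \left(2 + \left(3 + 24\right)\right) = -4 + 2 \left(2 + 27\right) = -4 + 2 \cdot 29 = -4 + 58 = 54$)
$r = -159$ ($r = - 3 \left(-1 + 54\right) = \left(-3\right) 53 = -159$)
$r^{2} = \left(-159\right)^{2} = 25281$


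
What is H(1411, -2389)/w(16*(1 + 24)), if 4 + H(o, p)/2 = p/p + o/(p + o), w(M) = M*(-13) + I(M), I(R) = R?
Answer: 869/469440 ≈ 0.0018511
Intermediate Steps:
w(M) = -12*M (w(M) = M*(-13) + M = -13*M + M = -12*M)
H(o, p) = -6 + 2*o/(o + p) (H(o, p) = -8 + 2*(p/p + o/(p + o)) = -8 + 2*(1 + o/(o + p)) = -8 + (2 + 2*o/(o + p)) = -6 + 2*o/(o + p))
H(1411, -2389)/w(16*(1 + 24)) = (2*(-3*(-2389) - 2*1411)/(1411 - 2389))/((-192*(1 + 24))) = (2*(7167 - 2822)/(-978))/((-192*25)) = (2*(-1/978)*4345)/((-12*400)) = -4345/489/(-4800) = -4345/489*(-1/4800) = 869/469440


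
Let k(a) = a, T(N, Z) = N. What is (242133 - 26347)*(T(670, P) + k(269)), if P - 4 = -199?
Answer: 202623054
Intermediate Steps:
P = -195 (P = 4 - 199 = -195)
(242133 - 26347)*(T(670, P) + k(269)) = (242133 - 26347)*(670 + 269) = 215786*939 = 202623054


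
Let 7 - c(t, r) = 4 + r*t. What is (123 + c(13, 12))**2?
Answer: 900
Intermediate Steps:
c(t, r) = 3 - r*t (c(t, r) = 7 - (4 + r*t) = 7 + (-4 - r*t) = 3 - r*t)
(123 + c(13, 12))**2 = (123 + (3 - 1*12*13))**2 = (123 + (3 - 156))**2 = (123 - 153)**2 = (-30)**2 = 900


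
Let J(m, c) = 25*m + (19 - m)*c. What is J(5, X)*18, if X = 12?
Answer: 5274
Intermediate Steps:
J(m, c) = 25*m + c*(19 - m)
J(5, X)*18 = (19*12 + 25*5 - 1*12*5)*18 = (228 + 125 - 60)*18 = 293*18 = 5274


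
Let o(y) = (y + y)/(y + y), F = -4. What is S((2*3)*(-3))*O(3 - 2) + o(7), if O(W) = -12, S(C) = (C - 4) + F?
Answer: 313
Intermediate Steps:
S(C) = -8 + C (S(C) = (C - 4) - 4 = (-4 + C) - 4 = -8 + C)
o(y) = 1 (o(y) = (2*y)/((2*y)) = (2*y)*(1/(2*y)) = 1)
S((2*3)*(-3))*O(3 - 2) + o(7) = (-8 + (2*3)*(-3))*(-12) + 1 = (-8 + 6*(-3))*(-12) + 1 = (-8 - 18)*(-12) + 1 = -26*(-12) + 1 = 312 + 1 = 313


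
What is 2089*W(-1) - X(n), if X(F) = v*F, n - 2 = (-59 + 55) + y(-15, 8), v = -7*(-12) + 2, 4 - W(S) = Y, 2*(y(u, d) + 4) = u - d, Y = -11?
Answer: 32840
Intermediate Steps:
y(u, d) = -4 + u/2 - d/2 (y(u, d) = -4 + (u - d)/2 = -4 + (u/2 - d/2) = -4 + u/2 - d/2)
W(S) = 15 (W(S) = 4 - 1*(-11) = 4 + 11 = 15)
v = 86 (v = 84 + 2 = 86)
n = -35/2 (n = 2 + ((-59 + 55) + (-4 + (½)*(-15) - ½*8)) = 2 + (-4 + (-4 - 15/2 - 4)) = 2 + (-4 - 31/2) = 2 - 39/2 = -35/2 ≈ -17.500)
X(F) = 86*F
2089*W(-1) - X(n) = 2089*15 - 86*(-35)/2 = 31335 - 1*(-1505) = 31335 + 1505 = 32840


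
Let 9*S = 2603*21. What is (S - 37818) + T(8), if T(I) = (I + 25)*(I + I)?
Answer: -93649/3 ≈ -31216.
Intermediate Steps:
T(I) = 2*I*(25 + I) (T(I) = (25 + I)*(2*I) = 2*I*(25 + I))
S = 18221/3 (S = (2603*21)/9 = (⅑)*54663 = 18221/3 ≈ 6073.7)
(S - 37818) + T(8) = (18221/3 - 37818) + 2*8*(25 + 8) = -95233/3 + 2*8*33 = -95233/3 + 528 = -93649/3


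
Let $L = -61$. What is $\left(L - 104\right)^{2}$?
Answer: $27225$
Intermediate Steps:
$\left(L - 104\right)^{2} = \left(-61 - 104\right)^{2} = \left(-165\right)^{2} = 27225$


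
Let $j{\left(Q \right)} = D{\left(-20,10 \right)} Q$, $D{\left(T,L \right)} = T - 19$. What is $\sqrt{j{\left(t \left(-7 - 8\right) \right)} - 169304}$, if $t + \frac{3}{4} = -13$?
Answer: $\frac{i \sqrt{709391}}{2} \approx 421.13 i$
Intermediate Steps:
$t = - \frac{55}{4}$ ($t = - \frac{3}{4} - 13 = - \frac{55}{4} \approx -13.75$)
$D{\left(T,L \right)} = -19 + T$
$j{\left(Q \right)} = - 39 Q$ ($j{\left(Q \right)} = \left(-19 - 20\right) Q = - 39 Q$)
$\sqrt{j{\left(t \left(-7 - 8\right) \right)} - 169304} = \sqrt{- 39 \left(- \frac{55 \left(-7 - 8\right)}{4}\right) - 169304} = \sqrt{- 39 \left(\left(- \frac{55}{4}\right) \left(-15\right)\right) - 169304} = \sqrt{\left(-39\right) \frac{825}{4} - 169304} = \sqrt{- \frac{32175}{4} - 169304} = \sqrt{- \frac{709391}{4}} = \frac{i \sqrt{709391}}{2}$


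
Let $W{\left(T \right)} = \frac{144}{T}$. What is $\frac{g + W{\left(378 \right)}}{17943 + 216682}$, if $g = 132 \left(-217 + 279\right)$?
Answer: $\frac{171872}{4927125} \approx 0.034883$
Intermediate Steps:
$g = 8184$ ($g = 132 \cdot 62 = 8184$)
$\frac{g + W{\left(378 \right)}}{17943 + 216682} = \frac{8184 + \frac{144}{378}}{17943 + 216682} = \frac{8184 + 144 \cdot \frac{1}{378}}{234625} = \left(8184 + \frac{8}{21}\right) \frac{1}{234625} = \frac{171872}{21} \cdot \frac{1}{234625} = \frac{171872}{4927125}$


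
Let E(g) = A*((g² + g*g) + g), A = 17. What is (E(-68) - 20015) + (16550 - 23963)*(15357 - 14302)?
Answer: -7684670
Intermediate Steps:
E(g) = 17*g + 34*g² (E(g) = 17*((g² + g*g) + g) = 17*((g² + g²) + g) = 17*(2*g² + g) = 17*(g + 2*g²) = 17*g + 34*g²)
(E(-68) - 20015) + (16550 - 23963)*(15357 - 14302) = (17*(-68)*(1 + 2*(-68)) - 20015) + (16550 - 23963)*(15357 - 14302) = (17*(-68)*(1 - 136) - 20015) - 7413*1055 = (17*(-68)*(-135) - 20015) - 7820715 = (156060 - 20015) - 7820715 = 136045 - 7820715 = -7684670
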